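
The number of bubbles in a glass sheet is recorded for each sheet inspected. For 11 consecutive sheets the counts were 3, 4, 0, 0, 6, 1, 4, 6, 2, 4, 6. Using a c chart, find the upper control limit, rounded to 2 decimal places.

c̄ = (3 + 4 + 0 + 0 + 6 + 1 + 4 + 6 + 2 + 4 + 6) / 11 = 36 / 11 = 3.2727
UCL = c̄ + 3√c̄ = 3.2727 + 3 × √3.2727 = 3.2727 + 3 × 1.8091 = 8.6999

8.70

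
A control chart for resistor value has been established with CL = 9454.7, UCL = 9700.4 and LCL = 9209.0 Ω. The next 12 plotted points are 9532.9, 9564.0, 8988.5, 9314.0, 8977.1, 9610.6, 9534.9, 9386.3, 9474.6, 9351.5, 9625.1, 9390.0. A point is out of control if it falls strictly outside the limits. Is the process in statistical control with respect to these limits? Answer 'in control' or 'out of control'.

out of control

Compare each point to [9209.0, 9700.4]: sample 3 = 8988.5 < LCL; sample 5 = 8977.1 < LCL.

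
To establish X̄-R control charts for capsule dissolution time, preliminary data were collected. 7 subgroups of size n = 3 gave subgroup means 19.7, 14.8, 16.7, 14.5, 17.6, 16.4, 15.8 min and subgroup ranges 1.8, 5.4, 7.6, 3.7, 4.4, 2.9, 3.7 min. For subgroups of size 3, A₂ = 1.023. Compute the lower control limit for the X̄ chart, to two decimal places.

12.19

X̄̄ = (19.7 + 14.8 + 16.7 + 14.5 + 17.6 + 16.4 + 15.8) / 7 = 115.5000 / 7 = 16.5000
R̄ = (1.8 + 5.4 + 7.6 + 3.7 + 4.4 + 2.9 + 3.7) / 7 = 29.5000 / 7 = 4.2143
LCL = X̄̄ − A₂·R̄ = 16.5000 − 1.023 × 4.2143 = 12.1888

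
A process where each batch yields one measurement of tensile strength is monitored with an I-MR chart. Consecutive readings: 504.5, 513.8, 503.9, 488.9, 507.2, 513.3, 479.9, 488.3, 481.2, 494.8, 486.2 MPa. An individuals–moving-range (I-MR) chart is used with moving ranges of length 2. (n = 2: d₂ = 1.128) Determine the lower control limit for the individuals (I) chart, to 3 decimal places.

X̄ = (504.5 + 513.8 + 503.9 + 488.9 + 507.2 + 513.3 + 479.9 + 488.3 + 481.2 + 494.8 + 486.2) / 11 = 496.5455
Moving ranges: 9.3, 9.9, 15.0, 18.3, 6.1, 33.4, 8.4, 7.1, 13.6, 8.6; M̄R̄ = 129.7000 / 10 = 12.9700
LCL = X̄ − 3·M̄R̄/d₂ = 496.5455 − 3 × 12.9700 / 1.128 = 462.0508

462.051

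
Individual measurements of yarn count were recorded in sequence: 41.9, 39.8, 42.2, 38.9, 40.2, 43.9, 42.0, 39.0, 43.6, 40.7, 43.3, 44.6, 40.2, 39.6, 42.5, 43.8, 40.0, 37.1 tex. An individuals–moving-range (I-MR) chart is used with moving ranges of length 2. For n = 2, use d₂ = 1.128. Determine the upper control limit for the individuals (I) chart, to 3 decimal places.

X̄ = (41.9 + 39.8 + 42.2 + 38.9 + 40.2 + 43.9 + 42.0 + 39.0 + 43.6 + 40.7 + 43.3 + 44.6 + 40.2 + 39.6 + 42.5 + 43.8 + 40.0 + 37.1) / 18 = 41.2944
Moving ranges: 2.1, 2.4, 3.3, 1.3, 3.7, 1.9, 3.0, 4.6, 2.9, 2.6, 1.3, 4.4, 0.6, 2.9, 1.3, 3.8, 2.9; M̄R̄ = 45.0000 / 17 = 2.6471
UCL = X̄ + 3·M̄R̄/d₂ = 41.2944 + 3 × 2.6471 / 1.128 = 48.3345

48.334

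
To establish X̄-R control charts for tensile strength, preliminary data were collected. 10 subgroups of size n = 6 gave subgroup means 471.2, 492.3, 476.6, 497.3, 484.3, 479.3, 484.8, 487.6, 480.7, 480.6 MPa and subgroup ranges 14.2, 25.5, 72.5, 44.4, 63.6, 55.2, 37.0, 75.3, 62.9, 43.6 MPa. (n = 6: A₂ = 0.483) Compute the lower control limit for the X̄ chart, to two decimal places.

459.60

X̄̄ = (471.2 + 492.3 + 476.6 + 497.3 + 484.3 + 479.3 + 484.8 + 487.6 + 480.7 + 480.6) / 10 = 4834.7000 / 10 = 483.4700
R̄ = (14.2 + 25.5 + 72.5 + 44.4 + 63.6 + 55.2 + 37.0 + 75.3 + 62.9 + 43.6) / 10 = 494.2000 / 10 = 49.4200
LCL = X̄̄ − A₂·R̄ = 483.4700 − 0.483 × 49.4200 = 459.6001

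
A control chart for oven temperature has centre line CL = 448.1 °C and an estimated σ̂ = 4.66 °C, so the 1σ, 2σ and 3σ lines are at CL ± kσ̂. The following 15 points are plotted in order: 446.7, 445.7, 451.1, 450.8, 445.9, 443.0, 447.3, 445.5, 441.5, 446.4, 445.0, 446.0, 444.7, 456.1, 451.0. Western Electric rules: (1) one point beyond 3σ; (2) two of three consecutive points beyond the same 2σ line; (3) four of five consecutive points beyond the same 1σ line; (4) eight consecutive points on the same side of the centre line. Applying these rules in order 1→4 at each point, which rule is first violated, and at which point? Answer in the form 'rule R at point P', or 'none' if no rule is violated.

rule 4 at point 12

Zone of each point (C = within 1σ̂, B = 1σ̂–2σ̂, A = 2σ̂–3σ̂, * = beyond 3σ̂; sign = side of CL): 1:-C, 2:-C, 3:+C, 4:+C, 5:-C, 6:-B, 7:-C, 8:-C, 9:-B, 10:-C, 11:-C, 12:-C, 13:-C, 14:+B, 15:+C
Rule 4 (eight consecutive points on the same side of the centre line) is satisfied at point 12.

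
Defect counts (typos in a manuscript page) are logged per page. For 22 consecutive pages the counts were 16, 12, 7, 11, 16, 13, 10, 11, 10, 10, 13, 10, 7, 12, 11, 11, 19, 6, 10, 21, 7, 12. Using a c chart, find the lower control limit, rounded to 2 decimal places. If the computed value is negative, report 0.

1.38

c̄ = (16 + 12 + 7 + 11 + 16 + 13 + 10 + 11 + 10 + 10 + 13 + 10 + 7 + 12 + 11 + 11 + 19 + 6 + 10 + 21 + 7 + 12) / 22 = 255 / 22 = 11.5909
LCL = c̄ − 3√c̄ = 11.5909 − 3 × 3.4045 = 1.3773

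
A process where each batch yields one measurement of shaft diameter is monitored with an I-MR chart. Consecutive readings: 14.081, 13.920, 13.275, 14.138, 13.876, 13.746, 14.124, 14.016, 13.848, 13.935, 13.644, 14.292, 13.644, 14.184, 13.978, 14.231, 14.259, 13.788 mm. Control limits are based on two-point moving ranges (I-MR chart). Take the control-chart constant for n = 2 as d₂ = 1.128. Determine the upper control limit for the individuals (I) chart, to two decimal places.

14.86

X̄ = (14.081 + 13.920 + 13.275 + 14.138 + 13.876 + 13.746 + 14.124 + 14.016 + 13.848 + 13.935 + 13.644 + 14.292 + 13.644 + 14.184 + 13.978 + 14.231 + 14.259 + 13.788) / 18 = 13.9433
Moving ranges: 0.161, 0.645, 0.863, 0.262, 0.130, 0.378, 0.108, 0.168, 0.087, 0.291, 0.648, 0.648, 0.540, 0.206, 0.253, 0.028, 0.471; M̄R̄ = 5.8870 / 17 = 0.3463
UCL = X̄ + 3·M̄R̄/d₂ = 13.9433 + 3 × 0.3463 / 1.128 = 14.8643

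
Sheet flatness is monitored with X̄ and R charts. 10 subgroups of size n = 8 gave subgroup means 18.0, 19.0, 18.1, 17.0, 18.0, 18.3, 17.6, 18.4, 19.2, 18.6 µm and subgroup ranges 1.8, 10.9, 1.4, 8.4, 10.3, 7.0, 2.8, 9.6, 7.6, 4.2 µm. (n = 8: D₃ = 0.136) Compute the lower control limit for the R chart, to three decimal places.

0.870

R̄ = (1.8 + 10.9 + 1.4 + 8.4 + 10.3 + 7.0 + 2.8 + 9.6 + 7.6 + 4.2) / 10 = 64.0000 / 10 = 6.4000
LCL_R = D₃·R̄ = 0.136 × 6.4000 = 0.8704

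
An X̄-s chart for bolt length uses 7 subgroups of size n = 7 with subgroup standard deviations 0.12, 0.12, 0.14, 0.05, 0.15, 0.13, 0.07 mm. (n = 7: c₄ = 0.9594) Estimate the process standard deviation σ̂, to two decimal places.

0.12

s̄ = (0.12 + 0.12 + 0.14 + 0.05 + 0.15 + 0.13 + 0.07) / 7 = 0.1114
σ̂ = s̄ / c₄ = 0.1114 / 0.9594 = 0.1161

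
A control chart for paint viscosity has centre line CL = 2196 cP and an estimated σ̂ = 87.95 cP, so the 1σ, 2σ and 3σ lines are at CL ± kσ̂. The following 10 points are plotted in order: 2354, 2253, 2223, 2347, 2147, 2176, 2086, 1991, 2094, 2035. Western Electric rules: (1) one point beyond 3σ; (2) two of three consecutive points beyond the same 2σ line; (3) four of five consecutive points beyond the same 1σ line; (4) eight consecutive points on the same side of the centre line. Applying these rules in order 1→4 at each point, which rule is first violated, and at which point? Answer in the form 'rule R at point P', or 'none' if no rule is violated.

Zone of each point (C = within 1σ̂, B = 1σ̂–2σ̂, A = 2σ̂–3σ̂, * = beyond 3σ̂; sign = side of CL): 1:+B, 2:+C, 3:+C, 4:+B, 5:-C, 6:-C, 7:-B, 8:-A, 9:-B, 10:-B
Rule 3 (four of five consecutive points beyond the same 1σ limit) is satisfied at point 10.

rule 3 at point 10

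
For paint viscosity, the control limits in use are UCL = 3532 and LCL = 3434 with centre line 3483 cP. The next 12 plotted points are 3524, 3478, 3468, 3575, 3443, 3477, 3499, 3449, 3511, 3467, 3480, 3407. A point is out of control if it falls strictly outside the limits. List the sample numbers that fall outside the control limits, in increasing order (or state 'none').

Compare each point to [3434, 3532]: sample 4 = 3575 > UCL; sample 12 = 3407 < LCL.

4, 12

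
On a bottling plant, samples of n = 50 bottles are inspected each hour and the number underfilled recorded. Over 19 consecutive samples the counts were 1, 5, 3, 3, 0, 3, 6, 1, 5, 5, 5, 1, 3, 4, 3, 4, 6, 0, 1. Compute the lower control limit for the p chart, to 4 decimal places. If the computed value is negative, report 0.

0.0000

p̄ = Σdᵢ / (k·n) = 59 / (19 × 50) = 0.06211
LCL = p̄ − 3·√(p̄(1−p̄)/n) = 0.06211 − 3 × 0.03413 = -0.04029 → 0 (negative, so LCL = 0)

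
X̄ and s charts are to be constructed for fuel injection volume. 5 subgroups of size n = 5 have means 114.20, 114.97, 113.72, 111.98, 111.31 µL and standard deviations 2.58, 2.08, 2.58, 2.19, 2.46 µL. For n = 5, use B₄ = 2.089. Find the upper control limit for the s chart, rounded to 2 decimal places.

4.97

s̄ = (2.58 + 2.08 + 2.58 + 2.19 + 2.46) / 5 = 2.3780
UCL_s = B₄·s̄ = 2.089 × 2.3780 = 4.9676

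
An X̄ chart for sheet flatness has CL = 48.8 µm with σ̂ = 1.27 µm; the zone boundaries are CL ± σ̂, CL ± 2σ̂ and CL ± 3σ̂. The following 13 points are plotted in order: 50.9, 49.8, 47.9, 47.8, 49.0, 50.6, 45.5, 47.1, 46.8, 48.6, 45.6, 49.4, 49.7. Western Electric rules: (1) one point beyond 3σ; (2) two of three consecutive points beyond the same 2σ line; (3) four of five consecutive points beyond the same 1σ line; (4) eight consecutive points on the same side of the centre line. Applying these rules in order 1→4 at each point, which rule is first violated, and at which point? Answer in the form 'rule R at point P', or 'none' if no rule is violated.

rule 3 at point 11

Zone of each point (C = within 1σ̂, B = 1σ̂–2σ̂, A = 2σ̂–3σ̂, * = beyond 3σ̂; sign = side of CL): 1:+B, 2:+C, 3:-C, 4:-C, 5:+C, 6:+B, 7:-A, 8:-B, 9:-B, 10:-C, 11:-A, 12:+C, 13:+C
Rule 3 (four of five consecutive points beyond the same 1σ limit) is satisfied at point 11.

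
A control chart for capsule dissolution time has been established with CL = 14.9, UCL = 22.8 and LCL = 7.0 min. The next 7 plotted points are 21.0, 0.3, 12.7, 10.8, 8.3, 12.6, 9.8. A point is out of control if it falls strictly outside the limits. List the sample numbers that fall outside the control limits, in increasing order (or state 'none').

Compare each point to [7.0, 22.8]: sample 2 = 0.3 < LCL.

2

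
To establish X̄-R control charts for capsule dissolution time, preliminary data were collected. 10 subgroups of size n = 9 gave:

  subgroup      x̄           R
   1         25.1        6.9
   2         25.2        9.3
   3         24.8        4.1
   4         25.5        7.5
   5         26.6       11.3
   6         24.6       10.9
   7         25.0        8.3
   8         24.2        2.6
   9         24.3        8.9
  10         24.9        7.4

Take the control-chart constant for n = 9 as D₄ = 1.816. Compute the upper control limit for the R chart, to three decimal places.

14.020

R̄ = (6.9 + 9.3 + 4.1 + 7.5 + 11.3 + 10.9 + 8.3 + 2.6 + 8.9 + 7.4) / 10 = 77.2000 / 10 = 7.7200
UCL_R = D₄·R̄ = 1.816 × 7.7200 = 14.0195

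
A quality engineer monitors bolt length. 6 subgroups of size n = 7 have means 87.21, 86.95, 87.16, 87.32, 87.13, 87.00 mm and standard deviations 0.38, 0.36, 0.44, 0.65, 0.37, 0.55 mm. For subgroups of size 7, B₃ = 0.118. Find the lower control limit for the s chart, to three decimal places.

0.054

s̄ = (0.38 + 0.36 + 0.44 + 0.65 + 0.37 + 0.55) / 6 = 0.4583
LCL_s = B₃·s̄ = 0.118 × 0.4583 = 0.0541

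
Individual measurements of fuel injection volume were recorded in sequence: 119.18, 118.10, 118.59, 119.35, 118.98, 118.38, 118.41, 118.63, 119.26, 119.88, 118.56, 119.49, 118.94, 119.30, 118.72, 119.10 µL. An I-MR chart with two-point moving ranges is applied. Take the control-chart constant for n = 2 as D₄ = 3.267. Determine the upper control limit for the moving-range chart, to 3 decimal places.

Moving ranges: 1.08, 0.49, 0.76, 0.37, 0.60, 0.03, 0.22, 0.63, 0.62, 1.32, 0.93, 0.55, 0.36, 0.58, 0.38; M̄R̄ = 8.9200 / 15 = 0.5947
UCL_MR = D₄·M̄R̄ = 3.267 × 0.5947 = 1.9428

1.943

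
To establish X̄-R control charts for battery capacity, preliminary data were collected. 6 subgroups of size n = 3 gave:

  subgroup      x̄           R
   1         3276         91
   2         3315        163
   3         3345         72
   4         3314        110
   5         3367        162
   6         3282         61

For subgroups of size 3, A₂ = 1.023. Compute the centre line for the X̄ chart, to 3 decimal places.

3316.500

X̄̄ = (3276 + 3315 + 3345 + 3314 + 3367 + 3282) / 6 = 19899.0000 / 6 = 3316.5000
CL = X̄̄ = 3316.5000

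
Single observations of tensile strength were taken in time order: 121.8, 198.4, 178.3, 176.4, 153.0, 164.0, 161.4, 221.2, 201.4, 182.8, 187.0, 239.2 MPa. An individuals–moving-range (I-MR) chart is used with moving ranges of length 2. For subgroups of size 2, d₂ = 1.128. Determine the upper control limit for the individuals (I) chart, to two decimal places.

X̄ = (121.8 + 198.4 + 178.3 + 176.4 + 153.0 + 164.0 + 161.4 + 221.2 + 201.4 + 182.8 + 187.0 + 239.2) / 12 = 182.0750
Moving ranges: 76.6, 20.1, 1.9, 23.4, 11.0, 2.6, 59.8, 19.8, 18.6, 4.2, 52.2; M̄R̄ = 290.2000 / 11 = 26.3818
UCL = X̄ + 3·M̄R̄/d₂ = 182.0750 + 3 × 26.3818 / 1.128 = 252.2394

252.24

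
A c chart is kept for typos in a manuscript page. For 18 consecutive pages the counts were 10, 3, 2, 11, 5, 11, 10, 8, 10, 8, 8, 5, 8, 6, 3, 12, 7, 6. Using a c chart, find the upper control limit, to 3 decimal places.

c̄ = (10 + 3 + 2 + 11 + 5 + 11 + 10 + 8 + 10 + 8 + 8 + 5 + 8 + 6 + 3 + 12 + 7 + 6) / 18 = 133 / 18 = 7.3889
UCL = c̄ + 3√c̄ = 7.3889 + 3 × √7.3889 = 7.3889 + 3 × 2.7183 = 15.5436

15.544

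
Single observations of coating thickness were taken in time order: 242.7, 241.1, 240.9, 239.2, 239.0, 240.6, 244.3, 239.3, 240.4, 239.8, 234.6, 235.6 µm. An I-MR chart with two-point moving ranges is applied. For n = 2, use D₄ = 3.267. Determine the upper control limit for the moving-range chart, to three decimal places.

6.504

Moving ranges: 1.6, 0.2, 1.7, 0.2, 1.6, 3.7, 5.0, 1.1, 0.6, 5.2, 1.0; M̄R̄ = 21.9000 / 11 = 1.9909
UCL_MR = D₄·M̄R̄ = 3.267 × 1.9909 = 6.5043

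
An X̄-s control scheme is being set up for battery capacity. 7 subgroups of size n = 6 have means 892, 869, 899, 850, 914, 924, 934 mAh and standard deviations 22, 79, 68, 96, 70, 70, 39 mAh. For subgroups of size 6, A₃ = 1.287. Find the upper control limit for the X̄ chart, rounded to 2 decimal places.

979.06

X̄̄ = (892 + 869 + 899 + 850 + 914 + 924 + 934) / 7 = 897.4286
s̄ = (22 + 79 + 68 + 96 + 70 + 70 + 39) / 7 = 63.4286
UCL = X̄̄ + A₃·s̄ = 897.4286 + 1.287 × 63.4286 = 979.0611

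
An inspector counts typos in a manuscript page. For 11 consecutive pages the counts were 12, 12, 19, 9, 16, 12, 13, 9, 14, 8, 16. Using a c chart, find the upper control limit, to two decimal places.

c̄ = (12 + 12 + 19 + 9 + 16 + 12 + 13 + 9 + 14 + 8 + 16) / 11 = 140 / 11 = 12.7273
UCL = c̄ + 3√c̄ = 12.7273 + 3 × √12.7273 = 12.7273 + 3 × 3.5675 = 23.4299

23.43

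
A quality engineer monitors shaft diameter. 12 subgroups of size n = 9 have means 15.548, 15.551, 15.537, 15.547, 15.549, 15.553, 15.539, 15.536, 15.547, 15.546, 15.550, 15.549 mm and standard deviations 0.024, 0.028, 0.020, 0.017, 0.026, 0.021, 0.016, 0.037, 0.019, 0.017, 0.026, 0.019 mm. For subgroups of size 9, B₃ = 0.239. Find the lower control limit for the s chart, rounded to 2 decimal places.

0.01

s̄ = (0.024 + 0.028 + 0.020 + 0.017 + 0.026 + 0.021 + 0.016 + 0.037 + 0.019 + 0.017 + 0.026 + 0.019) / 12 = 0.0225
LCL_s = B₃·s̄ = 0.239 × 0.0225 = 0.0054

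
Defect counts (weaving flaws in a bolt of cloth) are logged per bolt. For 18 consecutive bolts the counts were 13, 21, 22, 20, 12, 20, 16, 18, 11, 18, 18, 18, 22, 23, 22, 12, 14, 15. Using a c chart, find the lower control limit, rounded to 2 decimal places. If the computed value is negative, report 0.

4.95

c̄ = (13 + 21 + 22 + 20 + 12 + 20 + 16 + 18 + 11 + 18 + 18 + 18 + 22 + 23 + 22 + 12 + 14 + 15) / 18 = 315 / 18 = 17.5000
LCL = c̄ − 3√c̄ = 17.5000 − 3 × 4.1833 = 4.9501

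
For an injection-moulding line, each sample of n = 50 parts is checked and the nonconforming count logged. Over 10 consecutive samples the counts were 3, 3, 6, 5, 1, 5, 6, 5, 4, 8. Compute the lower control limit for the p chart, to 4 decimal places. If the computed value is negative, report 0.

0.0000

p̄ = Σdᵢ / (k·n) = 46 / (10 × 50) = 0.09200
LCL = p̄ − 3·√(p̄(1−p̄)/n) = 0.09200 − 3 × 0.04087 = -0.03062 → 0 (negative, so LCL = 0)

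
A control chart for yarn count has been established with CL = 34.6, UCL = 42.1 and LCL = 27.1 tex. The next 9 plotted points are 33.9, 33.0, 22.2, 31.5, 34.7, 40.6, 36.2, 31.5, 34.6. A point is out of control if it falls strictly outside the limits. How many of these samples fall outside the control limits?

Compare each point to [27.1, 42.1]: sample 3 = 22.2 < LCL.

1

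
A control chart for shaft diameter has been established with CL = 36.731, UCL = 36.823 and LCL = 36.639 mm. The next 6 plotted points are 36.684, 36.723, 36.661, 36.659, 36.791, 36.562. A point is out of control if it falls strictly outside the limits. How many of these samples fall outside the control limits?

1

Compare each point to [36.639, 36.823]: sample 6 = 36.562 < LCL.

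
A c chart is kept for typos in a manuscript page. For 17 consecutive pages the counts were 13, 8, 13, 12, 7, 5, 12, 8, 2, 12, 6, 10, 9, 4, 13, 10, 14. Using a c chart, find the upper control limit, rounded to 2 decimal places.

c̄ = (13 + 8 + 13 + 12 + 7 + 5 + 12 + 8 + 2 + 12 + 6 + 10 + 9 + 4 + 13 + 10 + 14) / 17 = 158 / 17 = 9.2941
UCL = c̄ + 3√c̄ = 9.2941 + 3 × √9.2941 = 9.2941 + 3 × 3.0486 = 18.4400

18.44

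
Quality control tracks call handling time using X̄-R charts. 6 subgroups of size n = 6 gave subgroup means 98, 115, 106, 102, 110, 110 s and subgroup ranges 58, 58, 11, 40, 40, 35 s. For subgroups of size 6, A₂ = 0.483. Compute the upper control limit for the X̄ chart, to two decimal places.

X̄̄ = (98 + 115 + 106 + 102 + 110 + 110) / 6 = 641.0000 / 6 = 106.8333
R̄ = (58 + 58 + 11 + 40 + 40 + 35) / 6 = 242.0000 / 6 = 40.3333
UCL = X̄̄ + A₂·R̄ = 106.8333 + 0.483 × 40.3333 = 126.3143

126.31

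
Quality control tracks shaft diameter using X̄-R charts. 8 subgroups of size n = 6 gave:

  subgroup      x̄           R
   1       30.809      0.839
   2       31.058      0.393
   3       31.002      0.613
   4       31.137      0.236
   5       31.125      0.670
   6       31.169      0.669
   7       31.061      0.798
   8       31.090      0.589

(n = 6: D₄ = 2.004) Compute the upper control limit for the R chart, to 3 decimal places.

1.204

R̄ = (0.839 + 0.393 + 0.613 + 0.236 + 0.670 + 0.669 + 0.798 + 0.589) / 8 = 4.8070 / 8 = 0.6009
UCL_R = D₄·R̄ = 2.004 × 0.6009 = 1.2042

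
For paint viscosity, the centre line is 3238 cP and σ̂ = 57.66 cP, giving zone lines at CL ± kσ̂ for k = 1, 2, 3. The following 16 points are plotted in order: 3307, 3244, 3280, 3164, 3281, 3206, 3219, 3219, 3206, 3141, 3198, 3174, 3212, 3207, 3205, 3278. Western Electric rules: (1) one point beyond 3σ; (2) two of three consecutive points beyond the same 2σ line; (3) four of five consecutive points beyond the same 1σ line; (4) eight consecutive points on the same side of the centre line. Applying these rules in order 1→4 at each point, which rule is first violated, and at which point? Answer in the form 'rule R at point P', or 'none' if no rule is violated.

rule 4 at point 13

Zone of each point (C = within 1σ̂, B = 1σ̂–2σ̂, A = 2σ̂–3σ̂, * = beyond 3σ̂; sign = side of CL): 1:+B, 2:+C, 3:+C, 4:-B, 5:+C, 6:-C, 7:-C, 8:-C, 9:-C, 10:-B, 11:-C, 12:-B, 13:-C, 14:-C, 15:-C, 16:+C
Rule 4 (eight consecutive points on the same side of the centre line) is satisfied at point 13.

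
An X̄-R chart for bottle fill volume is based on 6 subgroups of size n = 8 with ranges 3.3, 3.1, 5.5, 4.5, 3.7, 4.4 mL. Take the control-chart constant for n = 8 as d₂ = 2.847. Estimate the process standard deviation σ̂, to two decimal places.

R̄ = (3.3 + 3.1 + 5.5 + 4.5 + 3.7 + 4.4) / 6 = 4.0833
σ̂ = R̄ / d₂ = 4.0833 / 2.847 = 1.4343

1.43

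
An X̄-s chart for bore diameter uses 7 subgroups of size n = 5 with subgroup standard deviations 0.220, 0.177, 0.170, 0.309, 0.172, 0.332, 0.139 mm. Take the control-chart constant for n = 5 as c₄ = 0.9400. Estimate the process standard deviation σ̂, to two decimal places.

0.23

s̄ = (0.220 + 0.177 + 0.170 + 0.309 + 0.172 + 0.332 + 0.139) / 7 = 0.2170
σ̂ = s̄ / c₄ = 0.2170 / 0.9400 = 0.2309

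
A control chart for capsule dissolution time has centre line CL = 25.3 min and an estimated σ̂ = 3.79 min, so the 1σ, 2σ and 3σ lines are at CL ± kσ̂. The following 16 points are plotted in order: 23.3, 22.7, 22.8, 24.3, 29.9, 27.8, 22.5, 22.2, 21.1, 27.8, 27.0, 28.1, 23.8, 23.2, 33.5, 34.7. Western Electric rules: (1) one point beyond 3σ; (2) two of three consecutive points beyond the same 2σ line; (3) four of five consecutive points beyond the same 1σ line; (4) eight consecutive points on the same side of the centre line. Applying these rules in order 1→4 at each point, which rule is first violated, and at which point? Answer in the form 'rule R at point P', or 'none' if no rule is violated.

Zone of each point (C = within 1σ̂, B = 1σ̂–2σ̂, A = 2σ̂–3σ̂, * = beyond 3σ̂; sign = side of CL): 1:-C, 2:-C, 3:-C, 4:-C, 5:+B, 6:+C, 7:-C, 8:-C, 9:-B, 10:+C, 11:+C, 12:+C, 13:-C, 14:-C, 15:+A, 16:+A
Rule 2 (two of three consecutive points beyond the same 2σ limit) is satisfied at point 16.

rule 2 at point 16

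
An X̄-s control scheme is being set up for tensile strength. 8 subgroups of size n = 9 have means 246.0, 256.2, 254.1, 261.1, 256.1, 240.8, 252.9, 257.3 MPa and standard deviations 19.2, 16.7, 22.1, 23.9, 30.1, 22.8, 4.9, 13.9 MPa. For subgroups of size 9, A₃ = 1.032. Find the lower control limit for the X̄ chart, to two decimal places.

233.25

X̄̄ = (246.0 + 256.2 + 254.1 + 261.1 + 256.1 + 240.8 + 252.9 + 257.3) / 8 = 253.0625
s̄ = (19.2 + 16.7 + 22.1 + 23.9 + 30.1 + 22.8 + 4.9 + 13.9) / 8 = 19.2000
LCL = X̄̄ − A₃·s̄ = 253.0625 − 1.032 × 19.2000 = 233.2481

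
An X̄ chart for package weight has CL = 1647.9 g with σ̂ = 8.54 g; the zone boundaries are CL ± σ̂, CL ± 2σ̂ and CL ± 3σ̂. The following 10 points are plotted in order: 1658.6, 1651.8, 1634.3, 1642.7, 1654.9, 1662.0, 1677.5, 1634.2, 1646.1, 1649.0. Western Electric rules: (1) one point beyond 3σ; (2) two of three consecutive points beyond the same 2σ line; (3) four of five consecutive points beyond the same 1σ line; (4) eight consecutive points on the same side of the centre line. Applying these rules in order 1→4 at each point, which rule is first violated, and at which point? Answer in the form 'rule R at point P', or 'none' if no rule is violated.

Zone of each point (C = within 1σ̂, B = 1σ̂–2σ̂, A = 2σ̂–3σ̂, * = beyond 3σ̂; sign = side of CL): 1:+B, 2:+C, 3:-B, 4:-C, 5:+C, 6:+B, 7:+*, 8:-B, 9:-C, 10:+C
Rule 1 (one point beyond the 3σ limits) is satisfied at point 7.

rule 1 at point 7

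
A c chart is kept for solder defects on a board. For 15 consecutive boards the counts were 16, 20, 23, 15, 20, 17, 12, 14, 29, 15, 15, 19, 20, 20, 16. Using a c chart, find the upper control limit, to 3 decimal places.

30.818

c̄ = (16 + 20 + 23 + 15 + 20 + 17 + 12 + 14 + 29 + 15 + 15 + 19 + 20 + 20 + 16) / 15 = 271 / 15 = 18.0667
UCL = c̄ + 3√c̄ = 18.0667 + 3 × √18.0667 = 18.0667 + 3 × 4.2505 = 30.8181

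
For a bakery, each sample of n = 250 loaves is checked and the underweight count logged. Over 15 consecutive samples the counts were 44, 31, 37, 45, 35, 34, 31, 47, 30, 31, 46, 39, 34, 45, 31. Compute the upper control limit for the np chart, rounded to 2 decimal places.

p̄ = Σdᵢ / (k·n) = 560 / (15 × 250) = 0.14933
UCL = np̄ + 3·√(np̄(1−p̄)) = 37.3333 + 3 × √(37.3333×0.85067) = 37.3333 + 3 × 5.6354 = 54.2397

54.24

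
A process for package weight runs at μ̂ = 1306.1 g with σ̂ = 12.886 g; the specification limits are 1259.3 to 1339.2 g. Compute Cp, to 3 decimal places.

Cp = (USL − LSL) / (6σ̂) = (1339.2 − 1259.3) / (6 × 12.886) = 79.9000 / 77.3160 = 1.0334

1.033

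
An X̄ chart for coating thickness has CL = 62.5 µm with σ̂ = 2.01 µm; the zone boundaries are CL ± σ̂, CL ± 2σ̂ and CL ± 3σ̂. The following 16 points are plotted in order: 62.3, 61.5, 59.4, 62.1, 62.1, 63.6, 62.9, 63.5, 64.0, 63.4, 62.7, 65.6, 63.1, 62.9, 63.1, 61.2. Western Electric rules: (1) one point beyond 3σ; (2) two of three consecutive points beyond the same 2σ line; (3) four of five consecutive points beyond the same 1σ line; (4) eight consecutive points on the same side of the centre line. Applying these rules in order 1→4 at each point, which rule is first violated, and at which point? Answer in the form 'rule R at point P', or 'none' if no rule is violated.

Zone of each point (C = within 1σ̂, B = 1σ̂–2σ̂, A = 2σ̂–3σ̂, * = beyond 3σ̂; sign = side of CL): 1:-C, 2:-C, 3:-B, 4:-C, 5:-C, 6:+C, 7:+C, 8:+C, 9:+C, 10:+C, 11:+C, 12:+B, 13:+C, 14:+C, 15:+C, 16:-C
Rule 4 (eight consecutive points on the same side of the centre line) is satisfied at point 13.

rule 4 at point 13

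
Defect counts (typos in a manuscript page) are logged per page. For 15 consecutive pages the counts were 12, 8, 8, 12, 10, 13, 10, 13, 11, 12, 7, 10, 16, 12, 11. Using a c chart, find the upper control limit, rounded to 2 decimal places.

20.95

c̄ = (12 + 8 + 8 + 12 + 10 + 13 + 10 + 13 + 11 + 12 + 7 + 10 + 16 + 12 + 11) / 15 = 165 / 15 = 11.0000
UCL = c̄ + 3√c̄ = 11.0000 + 3 × √11.0000 = 11.0000 + 3 × 3.3166 = 20.9499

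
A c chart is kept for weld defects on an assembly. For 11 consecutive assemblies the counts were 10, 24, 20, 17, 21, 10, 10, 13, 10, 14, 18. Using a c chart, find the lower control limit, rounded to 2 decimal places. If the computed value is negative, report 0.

3.49

c̄ = (10 + 24 + 20 + 17 + 21 + 10 + 10 + 13 + 10 + 14 + 18) / 11 = 167 / 11 = 15.1818
LCL = c̄ − 3√c̄ = 15.1818 − 3 × 3.8964 = 3.4927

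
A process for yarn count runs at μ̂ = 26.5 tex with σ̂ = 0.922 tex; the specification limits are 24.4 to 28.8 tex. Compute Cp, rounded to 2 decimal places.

Cp = (USL − LSL) / (6σ̂) = (28.8 − 24.4) / (6 × 0.922) = 4.4000 / 5.5320 = 0.7954

0.80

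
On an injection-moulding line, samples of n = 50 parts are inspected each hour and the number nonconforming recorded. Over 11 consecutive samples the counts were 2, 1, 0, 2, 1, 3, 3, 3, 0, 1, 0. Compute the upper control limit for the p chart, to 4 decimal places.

p̄ = Σdᵢ / (k·n) = 16 / (11 × 50) = 0.02909
UCL = p̄ + 3·√(p̄(1−p̄)/n) = 0.02909 + 3 × √(0.02909×0.97091/50) = 0.02909 + 3 × 0.02377 = 0.10039

0.1004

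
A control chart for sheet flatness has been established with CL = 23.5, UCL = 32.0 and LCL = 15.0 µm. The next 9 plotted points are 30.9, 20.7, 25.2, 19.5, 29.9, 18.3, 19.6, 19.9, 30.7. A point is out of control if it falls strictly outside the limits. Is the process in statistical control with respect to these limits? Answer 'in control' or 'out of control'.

All 9 points lie within [15.0, 32.0].

in control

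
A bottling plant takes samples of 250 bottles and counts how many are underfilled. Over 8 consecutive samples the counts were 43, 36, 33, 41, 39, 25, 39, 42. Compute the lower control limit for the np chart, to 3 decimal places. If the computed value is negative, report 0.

p̄ = Σdᵢ / (k·n) = 298 / (8 × 250) = 0.14900
LCL = np̄ − 3·√(np̄(1−p̄)) = 37.2500 − 3 × 5.6303 = 20.3592

20.359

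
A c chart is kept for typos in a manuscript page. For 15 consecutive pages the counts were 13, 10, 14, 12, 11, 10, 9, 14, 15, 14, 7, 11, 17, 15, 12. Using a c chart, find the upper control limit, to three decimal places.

22.774

c̄ = (13 + 10 + 14 + 12 + 11 + 10 + 9 + 14 + 15 + 14 + 7 + 11 + 17 + 15 + 12) / 15 = 184 / 15 = 12.2667
UCL = c̄ + 3√c̄ = 12.2667 + 3 × √12.2667 = 12.2667 + 3 × 3.5024 = 22.7738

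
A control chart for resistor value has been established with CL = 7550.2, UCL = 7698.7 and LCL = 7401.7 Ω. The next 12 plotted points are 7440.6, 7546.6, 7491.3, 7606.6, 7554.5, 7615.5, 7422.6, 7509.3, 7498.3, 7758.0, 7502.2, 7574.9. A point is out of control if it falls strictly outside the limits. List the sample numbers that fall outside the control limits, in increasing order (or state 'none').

Compare each point to [7401.7, 7698.7]: sample 10 = 7758.0 > UCL.

10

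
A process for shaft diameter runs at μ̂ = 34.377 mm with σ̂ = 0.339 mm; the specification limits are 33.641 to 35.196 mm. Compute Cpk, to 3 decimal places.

0.724

Cpu = (USL − μ̂) / (3σ̂) = (35.196 − 34.377) / (3 × 0.339) = 0.8053; Cpl = (μ̂ − LSL) / (3σ̂) = (34.377 − 33.641) / (3 × 0.339) = 0.7237; Cpk = min(Cpu, Cpl) = 0.7237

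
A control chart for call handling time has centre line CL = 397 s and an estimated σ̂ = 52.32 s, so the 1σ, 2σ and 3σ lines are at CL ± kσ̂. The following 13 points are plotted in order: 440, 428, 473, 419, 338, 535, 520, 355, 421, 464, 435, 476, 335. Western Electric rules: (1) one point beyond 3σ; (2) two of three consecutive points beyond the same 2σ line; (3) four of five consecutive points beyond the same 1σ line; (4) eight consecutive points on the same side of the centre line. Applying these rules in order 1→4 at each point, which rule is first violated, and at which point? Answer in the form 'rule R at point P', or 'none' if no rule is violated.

rule 2 at point 7

Zone of each point (C = within 1σ̂, B = 1σ̂–2σ̂, A = 2σ̂–3σ̂, * = beyond 3σ̂; sign = side of CL): 1:+C, 2:+C, 3:+B, 4:+C, 5:-B, 6:+A, 7:+A, 8:-C, 9:+C, 10:+B, 11:+C, 12:+B, 13:-B
Rule 2 (two of three consecutive points beyond the same 2σ limit) is satisfied at point 7.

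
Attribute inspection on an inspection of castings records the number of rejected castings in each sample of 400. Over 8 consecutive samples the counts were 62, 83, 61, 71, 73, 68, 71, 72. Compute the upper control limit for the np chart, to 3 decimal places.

92.939

p̄ = Σdᵢ / (k·n) = 561 / (8 × 400) = 0.17531
UCL = np̄ + 3·√(np̄(1−p̄)) = 70.1250 + 3 × √(70.1250×0.82469) = 70.1250 + 3 × 7.6047 = 92.9391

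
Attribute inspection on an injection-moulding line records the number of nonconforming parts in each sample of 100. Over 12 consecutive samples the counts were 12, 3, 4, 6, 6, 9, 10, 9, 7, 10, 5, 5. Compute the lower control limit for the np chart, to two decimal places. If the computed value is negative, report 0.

p̄ = Σdᵢ / (k·n) = 86 / (12 × 100) = 0.07167
LCL = np̄ − 3·√(np̄(1−p̄)) = 7.1667 − 3 × 2.5794 = -0.5714 → 0 (negative, so LCL = 0)

0.00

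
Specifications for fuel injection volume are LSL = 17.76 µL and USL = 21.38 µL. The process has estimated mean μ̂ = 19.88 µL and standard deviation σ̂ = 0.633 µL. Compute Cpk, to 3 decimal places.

Cpu = (USL − μ̂) / (3σ̂) = (21.38 − 19.88) / (3 × 0.633) = 0.7899; Cpl = (μ̂ − LSL) / (3σ̂) = (19.88 − 17.76) / (3 × 0.633) = 1.1164; Cpk = min(Cpu, Cpl) = 0.7899

0.790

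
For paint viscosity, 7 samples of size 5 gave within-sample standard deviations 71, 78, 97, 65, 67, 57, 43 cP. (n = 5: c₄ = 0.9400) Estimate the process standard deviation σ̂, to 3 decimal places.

72.644

s̄ = (71 + 78 + 97 + 65 + 67 + 57 + 43) / 7 = 68.2857
σ̂ = s̄ / c₄ = 68.2857 / 0.9400 = 72.6444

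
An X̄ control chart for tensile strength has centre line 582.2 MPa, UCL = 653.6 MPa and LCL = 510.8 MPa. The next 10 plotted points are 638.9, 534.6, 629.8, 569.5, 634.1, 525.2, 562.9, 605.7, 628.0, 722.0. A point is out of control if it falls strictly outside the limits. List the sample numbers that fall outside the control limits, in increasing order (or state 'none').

10

Compare each point to [510.8, 653.6]: sample 10 = 722.0 > UCL.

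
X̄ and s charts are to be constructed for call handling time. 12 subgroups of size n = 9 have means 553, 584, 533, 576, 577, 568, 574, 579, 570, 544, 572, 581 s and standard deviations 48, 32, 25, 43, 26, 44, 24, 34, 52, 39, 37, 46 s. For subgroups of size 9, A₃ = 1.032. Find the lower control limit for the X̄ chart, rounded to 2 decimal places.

X̄̄ = (553 + 584 + 533 + 576 + 577 + 568 + 574 + 579 + 570 + 544 + 572 + 581) / 12 = 567.5833
s̄ = (48 + 32 + 25 + 43 + 26 + 44 + 24 + 34 + 52 + 39 + 37 + 46) / 12 = 37.5000
LCL = X̄̄ − A₃·s̄ = 567.5833 − 1.032 × 37.5000 = 528.8833

528.88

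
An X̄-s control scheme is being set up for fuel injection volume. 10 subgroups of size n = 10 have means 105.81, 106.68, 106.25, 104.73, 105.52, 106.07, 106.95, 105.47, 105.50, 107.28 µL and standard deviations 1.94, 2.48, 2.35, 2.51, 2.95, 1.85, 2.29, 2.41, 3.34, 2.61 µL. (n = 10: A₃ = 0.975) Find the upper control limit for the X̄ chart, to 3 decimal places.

108.437

X̄̄ = (105.81 + 106.68 + 106.25 + 104.73 + 105.52 + 106.07 + 106.95 + 105.47 + 105.50 + 107.28) / 10 = 106.0260
s̄ = (1.94 + 2.48 + 2.35 + 2.51 + 2.95 + 1.85 + 2.29 + 2.41 + 3.34 + 2.61) / 10 = 2.4730
UCL = X̄̄ + A₃·s̄ = 106.0260 + 0.975 × 2.4730 = 108.4372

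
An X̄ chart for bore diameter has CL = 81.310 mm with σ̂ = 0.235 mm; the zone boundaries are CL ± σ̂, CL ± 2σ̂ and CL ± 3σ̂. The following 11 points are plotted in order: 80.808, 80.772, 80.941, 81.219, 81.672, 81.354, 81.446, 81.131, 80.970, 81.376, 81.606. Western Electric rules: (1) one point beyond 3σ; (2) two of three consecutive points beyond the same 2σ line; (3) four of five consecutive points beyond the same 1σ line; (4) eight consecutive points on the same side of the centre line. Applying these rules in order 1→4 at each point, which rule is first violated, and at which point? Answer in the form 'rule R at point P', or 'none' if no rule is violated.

rule 2 at point 2

Zone of each point (C = within 1σ̂, B = 1σ̂–2σ̂, A = 2σ̂–3σ̂, * = beyond 3σ̂; sign = side of CL): 1:-A, 2:-A, 3:-B, 4:-C, 5:+B, 6:+C, 7:+C, 8:-C, 9:-B, 10:+C, 11:+B
Rule 2 (two of three consecutive points beyond the same 2σ limit) is satisfied at point 2.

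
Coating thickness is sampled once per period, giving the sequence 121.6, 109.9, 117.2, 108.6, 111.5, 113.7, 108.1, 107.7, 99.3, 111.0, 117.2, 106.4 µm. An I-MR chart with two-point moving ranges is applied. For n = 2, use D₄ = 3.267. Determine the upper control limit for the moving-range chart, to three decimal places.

Moving ranges: 11.7, 7.3, 8.6, 2.9, 2.2, 5.6, 0.4, 8.4, 11.7, 6.2, 10.8; M̄R̄ = 75.8000 / 11 = 6.8909
UCL_MR = D₄·M̄R̄ = 3.267 × 6.8909 = 22.5126

22.513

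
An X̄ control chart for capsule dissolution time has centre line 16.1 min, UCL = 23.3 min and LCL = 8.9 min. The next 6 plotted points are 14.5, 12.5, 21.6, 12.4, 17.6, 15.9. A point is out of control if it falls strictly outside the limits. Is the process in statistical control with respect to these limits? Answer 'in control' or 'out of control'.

in control

All 6 points lie within [8.9, 23.3].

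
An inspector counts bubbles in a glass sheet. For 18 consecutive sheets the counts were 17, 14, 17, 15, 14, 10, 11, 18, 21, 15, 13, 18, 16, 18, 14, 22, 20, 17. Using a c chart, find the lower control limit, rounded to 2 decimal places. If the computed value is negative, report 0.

4.07

c̄ = (17 + 14 + 17 + 15 + 14 + 10 + 11 + 18 + 21 + 15 + 13 + 18 + 16 + 18 + 14 + 22 + 20 + 17) / 18 = 290 / 18 = 16.1111
LCL = c̄ − 3√c̄ = 16.1111 − 3 × 4.0139 = 4.0695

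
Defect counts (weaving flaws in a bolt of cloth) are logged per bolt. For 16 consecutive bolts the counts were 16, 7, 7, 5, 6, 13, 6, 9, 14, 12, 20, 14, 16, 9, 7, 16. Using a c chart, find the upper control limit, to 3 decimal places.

21.041

c̄ = (16 + 7 + 7 + 5 + 6 + 13 + 6 + 9 + 14 + 12 + 20 + 14 + 16 + 9 + 7 + 16) / 16 = 177 / 16 = 11.0625
UCL = c̄ + 3√c̄ = 11.0625 + 3 × √11.0625 = 11.0625 + 3 × 3.3260 = 21.0406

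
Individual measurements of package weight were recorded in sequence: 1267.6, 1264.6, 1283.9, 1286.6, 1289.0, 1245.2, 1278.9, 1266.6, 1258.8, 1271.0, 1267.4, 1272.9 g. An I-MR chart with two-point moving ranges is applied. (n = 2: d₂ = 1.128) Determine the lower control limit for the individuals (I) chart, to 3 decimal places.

X̄ = (1267.6 + 1264.6 + 1283.9 + 1286.6 + 1289.0 + 1245.2 + 1278.9 + 1266.6 + 1258.8 + 1271.0 + 1267.4 + 1272.9) / 12 = 1271.0417
Moving ranges: 3.0, 19.3, 2.7, 2.4, 43.8, 33.7, 12.3, 7.8, 12.2, 3.6, 5.5; M̄R̄ = 146.3000 / 11 = 13.3000
LCL = X̄ − 3·M̄R̄/d₂ = 1271.0417 − 3 × 13.3000 / 1.128 = 1235.6693

1235.669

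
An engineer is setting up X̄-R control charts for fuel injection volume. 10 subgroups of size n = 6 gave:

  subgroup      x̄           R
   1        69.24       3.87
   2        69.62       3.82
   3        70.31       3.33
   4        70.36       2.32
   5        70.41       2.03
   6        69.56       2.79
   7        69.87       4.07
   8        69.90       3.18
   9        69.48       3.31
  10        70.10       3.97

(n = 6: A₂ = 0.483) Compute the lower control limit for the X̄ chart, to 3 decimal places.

X̄̄ = (69.24 + 69.62 + 70.31 + 70.36 + 70.41 + 69.56 + 69.87 + 69.90 + 69.48 + 70.10) / 10 = 698.8500 / 10 = 69.8850
R̄ = (3.87 + 3.82 + 3.33 + 2.32 + 2.03 + 2.79 + 4.07 + 3.18 + 3.31 + 3.97) / 10 = 32.6900 / 10 = 3.2690
LCL = X̄̄ − A₂·R̄ = 69.8850 − 0.483 × 3.2690 = 68.3061

68.306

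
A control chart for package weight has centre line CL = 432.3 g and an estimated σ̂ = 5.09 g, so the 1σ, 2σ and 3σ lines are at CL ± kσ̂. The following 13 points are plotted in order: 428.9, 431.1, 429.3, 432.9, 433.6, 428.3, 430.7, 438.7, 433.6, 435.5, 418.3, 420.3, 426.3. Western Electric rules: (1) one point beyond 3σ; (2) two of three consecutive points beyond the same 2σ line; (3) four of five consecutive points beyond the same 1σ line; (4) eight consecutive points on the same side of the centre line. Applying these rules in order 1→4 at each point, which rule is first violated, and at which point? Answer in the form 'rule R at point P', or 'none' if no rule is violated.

rule 2 at point 12

Zone of each point (C = within 1σ̂, B = 1σ̂–2σ̂, A = 2σ̂–3σ̂, * = beyond 3σ̂; sign = side of CL): 1:-C, 2:-C, 3:-C, 4:+C, 5:+C, 6:-C, 7:-C, 8:+B, 9:+C, 10:+C, 11:-A, 12:-A, 13:-B
Rule 2 (two of three consecutive points beyond the same 2σ limit) is satisfied at point 12.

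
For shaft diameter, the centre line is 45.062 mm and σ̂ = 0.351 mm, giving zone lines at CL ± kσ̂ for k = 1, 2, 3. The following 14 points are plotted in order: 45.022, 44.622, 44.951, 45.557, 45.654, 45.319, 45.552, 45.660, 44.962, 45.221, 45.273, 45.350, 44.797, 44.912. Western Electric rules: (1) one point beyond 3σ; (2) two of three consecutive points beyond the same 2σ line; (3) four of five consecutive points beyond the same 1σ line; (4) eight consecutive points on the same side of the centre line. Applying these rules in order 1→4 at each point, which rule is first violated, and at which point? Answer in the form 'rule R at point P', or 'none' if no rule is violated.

rule 3 at point 8

Zone of each point (C = within 1σ̂, B = 1σ̂–2σ̂, A = 2σ̂–3σ̂, * = beyond 3σ̂; sign = side of CL): 1:-C, 2:-B, 3:-C, 4:+B, 5:+B, 6:+C, 7:+B, 8:+B, 9:-C, 10:+C, 11:+C, 12:+C, 13:-C, 14:-C
Rule 3 (four of five consecutive points beyond the same 1σ limit) is satisfied at point 8.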